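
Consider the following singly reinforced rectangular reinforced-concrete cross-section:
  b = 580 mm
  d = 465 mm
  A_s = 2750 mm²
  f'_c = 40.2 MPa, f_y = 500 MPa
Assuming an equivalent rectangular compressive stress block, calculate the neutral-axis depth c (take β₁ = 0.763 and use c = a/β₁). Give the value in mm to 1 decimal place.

c ≈ 90.9 mm

T = A_s f_y = 2750 × 500 = 1375000 N = 1375 kN.
Setting C = 0.85 f'_c a b equal to T: a = 1375000/(0.85 × 40.2 × 580) = 69.379 mm.
With β₁ = 0.763, c = a/β₁ = 69.379/0.763 = 90.9 mm.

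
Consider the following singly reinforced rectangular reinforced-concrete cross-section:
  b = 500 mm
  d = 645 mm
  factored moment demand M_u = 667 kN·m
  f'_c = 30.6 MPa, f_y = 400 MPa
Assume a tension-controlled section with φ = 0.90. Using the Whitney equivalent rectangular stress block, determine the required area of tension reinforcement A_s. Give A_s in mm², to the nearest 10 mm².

M_n = M_u/φ = 667/0.90 = 741.111 kN·m.
With M_n = 0.85 f'_c a b (d − a/2), solve the quadratic for a:
a = d − √(d² − 2M_n/(0.85 f'_c b)) = 645 − √(645² − 2 × 741.111×10⁶/(0.85 × 30.6 × 500)) = 95.41 mm.
A_s = 0.85 f'_c a b / f_y = 0.85 × 30.6 × 95.41 × 500 / 400 = 3102.0 mm².

A_s ≈ 3100 mm²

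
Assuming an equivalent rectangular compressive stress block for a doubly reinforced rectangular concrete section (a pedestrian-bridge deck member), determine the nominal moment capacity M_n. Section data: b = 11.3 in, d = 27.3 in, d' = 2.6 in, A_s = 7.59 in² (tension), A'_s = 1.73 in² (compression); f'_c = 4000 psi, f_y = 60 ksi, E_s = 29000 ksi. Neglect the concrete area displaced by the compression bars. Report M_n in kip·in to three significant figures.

Assume both steels yield.
a = (A_s − A'_s) f_y/(0.85 f'_c b) = (7.59 − 1.73) × 60/(0.85 × 4 × 11.3) = 9.151 in.
c = a/β₁ = 9.151/0.85 = 10.766 in; ε'_s = 0.003(c − d')/c = 0.0023 ≥ ε_y = 0.0021, so the compression steel yields.
M_n = (A_s − A'_s) f_y (d − a/2) + A'_s f_y (d − d') = 351.6 × (27.3 − 4.5755) + 103.8 × (27.3 − 2.6) = 7989.9 + 2563.9 = 10553.8 kip·in.

M_n ≈ 10600 kip·in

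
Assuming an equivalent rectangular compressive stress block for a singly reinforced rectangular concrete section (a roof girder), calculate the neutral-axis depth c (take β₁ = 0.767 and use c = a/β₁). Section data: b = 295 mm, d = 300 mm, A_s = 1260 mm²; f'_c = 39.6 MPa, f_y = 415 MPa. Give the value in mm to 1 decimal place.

T = A_s f_y = 1260 × 415 = 522900 N = 522.9 kN.
Setting C = 0.85 f'_c a b equal to T: a = 522900/(0.85 × 39.6 × 295) = 52.660 mm.
With β₁ = 0.767, c = a/β₁ = 52.660/0.767 = 68.7 mm.

c ≈ 68.7 mm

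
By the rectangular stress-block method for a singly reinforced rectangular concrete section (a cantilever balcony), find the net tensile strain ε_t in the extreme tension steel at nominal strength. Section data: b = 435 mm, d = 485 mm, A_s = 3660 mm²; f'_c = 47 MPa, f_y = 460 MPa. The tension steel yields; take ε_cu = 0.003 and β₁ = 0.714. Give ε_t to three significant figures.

a = A_s f_y/(0.85 f'_c b) = 96.88 mm.
β₁ = 0.714, so c = a/β₁ = 96.88/0.714 = 135.69 mm.
From the linear strain diagram with ε_cu = 0.003: ε_t = 0.003 (d − c)/c = 0.003 × (485 − 135.69)/135.69 = 0.00772.
Since ε_t ≥ 0.005, the section is tension-controlled.

ε_t ≈ 0.00772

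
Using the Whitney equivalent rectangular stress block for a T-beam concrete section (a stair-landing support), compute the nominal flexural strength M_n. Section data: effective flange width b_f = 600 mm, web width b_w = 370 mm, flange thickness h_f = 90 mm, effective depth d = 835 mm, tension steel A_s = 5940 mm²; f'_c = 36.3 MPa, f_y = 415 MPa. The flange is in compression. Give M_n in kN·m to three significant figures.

Tension: T = A_s f_y = 5940 × 415 = 2465100 N.
Try a within the flange: a = T/(0.85 f'_c b_f) = 2465100/(0.85 × 36.3 × 600) = 133.16 mm.
a = 133.16 > h_f = 90 mm: the block extends into the web. Split into flange-overhang and web parts.
C_f = 0.85 f'_c (b_f − b_w) h_f = 0.85 × 36.3 × (600 − 370) × 90 = 638699 N.
Remaining web compression depth: a_w = (T − C_f)/(0.85 f'_c b_w) = (2465100 − 638699)/(0.85 × 36.3 × 370) = 159.98 mm.
M_n = C_f(d − h_f/2) + (T − C_f)(d − a_w/2) = 638699 × (835 − 45) + 1826401 × (835 − 79.99) = 504.57 + 1378.95 = 1883.52 × 10⁶ N·mm.
M_n = 1883.52 kN·m.

M_n ≈ 1880 kN·m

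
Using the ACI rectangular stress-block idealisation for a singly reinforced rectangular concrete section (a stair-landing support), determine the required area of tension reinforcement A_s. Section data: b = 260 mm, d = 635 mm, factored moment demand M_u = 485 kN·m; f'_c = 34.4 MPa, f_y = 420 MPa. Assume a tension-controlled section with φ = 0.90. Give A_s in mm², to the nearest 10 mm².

M_n = M_u/φ = 485/0.90 = 538.889 kN·m.
With M_n = 0.85 f'_c a b (d − a/2), solve the quadratic for a:
a = d − √(d² − 2M_n/(0.85 f'_c b)) = 635 − √(635² − 2 × 538.889×10⁶/(0.85 × 34.4 × 260)) = 123.67 mm.
A_s = 0.85 f'_c a b / f_y = 0.85 × 34.4 × 123.67 × 260 / 420 = 2238.5 mm².

A_s ≈ 2240 mm²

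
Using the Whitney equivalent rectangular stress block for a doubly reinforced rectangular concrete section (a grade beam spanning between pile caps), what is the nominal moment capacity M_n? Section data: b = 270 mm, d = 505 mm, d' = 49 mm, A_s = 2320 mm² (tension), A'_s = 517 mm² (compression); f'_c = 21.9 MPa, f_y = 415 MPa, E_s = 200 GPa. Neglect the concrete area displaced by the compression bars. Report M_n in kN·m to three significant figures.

M_n ≈ 420 kN·m

Assume both tension and compression steel yield.
Net tension couple steel: A_s − A'_s = 1803 mm².
a = (A_s − A'_s) f_y / (0.85 f'_c b) = 748245/(0.85 × 21.9 × 270) = 148.87 mm.
c = a/β₁ = 148.87/0.85 = 175.14 mm; ε'_s = 0.003(c − d')/c = 0.0022 ≥ f_y/E_s = 0.0021, so compression steel does yield.
M_n = (A_s − A'_s) f_y (d − a/2) + A'_s f_y (d − d') = [748245 × (505 − 74.435) + 214555 × (505 − 49)] × 10⁻⁶ = 322.17 + 97.84 = 420.01 kN·m.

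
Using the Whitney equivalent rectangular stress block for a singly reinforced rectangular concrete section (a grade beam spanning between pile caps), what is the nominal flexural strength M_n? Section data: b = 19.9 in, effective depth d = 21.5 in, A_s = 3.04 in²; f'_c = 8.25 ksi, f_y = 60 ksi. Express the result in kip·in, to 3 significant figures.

M_n ≈ 3800 kip·in

T = A_s f_y = 3.04 × 60 = 182.4 kips.
a = T/(0.85 f'_c b) = 182.4/(0.85 × 8.25 × 19.9) = 1.307 in.
M_n = T(d − a/2) = 182.4 × (21.5 − 0.6535) = 3802.4 kip·in.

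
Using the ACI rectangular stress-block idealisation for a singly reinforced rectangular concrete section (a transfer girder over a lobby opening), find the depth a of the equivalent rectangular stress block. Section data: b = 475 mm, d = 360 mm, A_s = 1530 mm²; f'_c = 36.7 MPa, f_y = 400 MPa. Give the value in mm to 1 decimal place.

a ≈ 41.3 mm

T = A_s f_y = 1530 × 400 = 612000 N = 612 kN.
Setting C = 0.85 f'_c a b equal to T: a = 612000/(0.85 × 36.7 × 475) = 41.3 mm.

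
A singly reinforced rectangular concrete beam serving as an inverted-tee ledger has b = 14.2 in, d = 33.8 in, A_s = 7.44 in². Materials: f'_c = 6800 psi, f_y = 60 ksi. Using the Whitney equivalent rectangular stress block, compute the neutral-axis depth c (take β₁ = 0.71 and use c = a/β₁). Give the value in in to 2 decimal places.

T = A_s f_y = 7.44 × 60 = 446.4 kips.
a = T/(0.85 f'_c b) = 446.4/(0.85 × 6.8 × 14.2) = 5.4389 in.
With β₁ = 0.71, c = a/β₁ = 5.4389/0.71 = 7.66 in.

c ≈ 7.66 in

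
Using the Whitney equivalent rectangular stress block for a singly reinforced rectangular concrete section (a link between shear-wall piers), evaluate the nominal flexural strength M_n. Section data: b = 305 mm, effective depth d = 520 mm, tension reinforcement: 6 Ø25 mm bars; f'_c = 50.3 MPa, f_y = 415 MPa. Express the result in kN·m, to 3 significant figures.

M_n ≈ 578 kN·m

A_s = 6 × 491 = 2946 mm².
T = A_s f_y = 2946 × 415 = 1222590 N = 1222.59 kN.
From C = T: a = T/(0.85 f'_c b) = 1222590/(0.85 × 50.3 × 305) = 93.75 mm.
M_n = T(d − a/2) = 1222.59 kN × (520 − 46.875) mm = 578.44 kN·m.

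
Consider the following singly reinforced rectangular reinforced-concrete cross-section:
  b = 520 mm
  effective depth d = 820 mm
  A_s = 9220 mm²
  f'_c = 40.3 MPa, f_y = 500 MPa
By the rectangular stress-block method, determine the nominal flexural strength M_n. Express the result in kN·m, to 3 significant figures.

T = A_s f_y = 9220 × 500 = 4610000 N = 4610 kN.
From C = T: a = T/(0.85 f'_c b) = 4610000/(0.85 × 40.3 × 520) = 258.81 mm.
M_n = T(d − a/2) = 4610 kN × (820 − 129.405) mm = 3183.64 kN·m.

M_n ≈ 3180 kN·m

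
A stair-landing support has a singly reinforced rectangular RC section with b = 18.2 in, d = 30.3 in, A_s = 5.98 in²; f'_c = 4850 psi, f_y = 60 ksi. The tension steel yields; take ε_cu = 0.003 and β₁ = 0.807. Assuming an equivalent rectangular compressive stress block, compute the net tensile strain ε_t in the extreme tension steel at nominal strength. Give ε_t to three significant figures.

ε_t ≈ 0.0123

a = A_s f_y/(0.85 f'_c b) = 4.782 in.
β₁ = 0.807, so c = a/β₁ = 4.782/0.807 = 5.926 in.
From the linear strain diagram with ε_cu = 0.003: ε_t = 0.003 (d − c)/c = 0.003 × (30.3 − 5.926)/5.926 = 0.0123.
Since ε_t ≥ 0.005, the section is tension-controlled.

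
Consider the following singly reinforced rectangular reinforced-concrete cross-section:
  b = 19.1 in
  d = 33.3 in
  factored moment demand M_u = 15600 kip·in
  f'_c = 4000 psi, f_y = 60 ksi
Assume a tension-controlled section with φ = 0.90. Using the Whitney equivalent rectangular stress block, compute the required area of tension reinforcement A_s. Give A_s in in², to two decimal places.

M_n = M_u/φ = 15600/0.90 = 17333.3 kip·in.
From M_n = 0.85 f'_c a b (d − a/2):
a = d − √(d² − 2M_n/(0.85 f'_c b)) = 33.3 − √(33.3² − 2 × 17333.3/(0.85 × 4 × 19.1)) = 9.319 in.
A_s = 0.85 f'_c a b / f_y = 0.85 × 4 × 9.319 × 19.1 / 60 = 10.086 in².

A_s ≈ 10.09 in²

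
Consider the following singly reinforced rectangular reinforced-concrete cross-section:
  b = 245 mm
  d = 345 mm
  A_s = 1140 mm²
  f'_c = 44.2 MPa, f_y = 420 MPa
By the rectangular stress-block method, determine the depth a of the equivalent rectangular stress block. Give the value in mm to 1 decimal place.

a ≈ 52.0 mm

T = A_s f_y = 1140 × 420 = 478800 N = 478.8 kN.
Setting C = 0.85 f'_c a b equal to T: a = 478800/(0.85 × 44.2 × 245) = 52.0 mm.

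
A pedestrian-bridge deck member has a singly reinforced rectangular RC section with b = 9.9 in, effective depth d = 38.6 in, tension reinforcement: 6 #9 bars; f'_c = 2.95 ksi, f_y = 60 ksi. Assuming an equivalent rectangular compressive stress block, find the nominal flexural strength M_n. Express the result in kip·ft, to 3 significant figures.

M_n ≈ 940 kip·ft

A_s = 6 × 1 = 6 in².
T = A_s f_y = 6 × 60 = 360 kips.
a = T/(0.85 f'_c b) = 360/(0.85 × 2.95 × 9.9) = 14.502 in.
M_n = T(d − a/2) = 360 × (38.6 − 7.251) = 11285.6 kip·in = 11285.6/12 = 940.47 kip·ft.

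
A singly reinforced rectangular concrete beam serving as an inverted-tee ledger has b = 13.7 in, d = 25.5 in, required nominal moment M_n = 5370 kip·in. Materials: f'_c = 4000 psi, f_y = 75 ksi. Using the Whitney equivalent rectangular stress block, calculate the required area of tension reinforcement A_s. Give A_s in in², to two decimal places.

From M_n = 0.85 f'_c a b (d − a/2):
a = d − √(d² − 2M_n/(0.85 f'_c b)) = 25.5 − √(25.5² − 2 × 5370/(0.85 × 4 × 13.7)) = 5.014 in.
A_s = 0.85 f'_c a b / f_y = 0.85 × 4 × 5.014 × 13.7 / 75 = 3.114 in².

A_s ≈ 3.11 in²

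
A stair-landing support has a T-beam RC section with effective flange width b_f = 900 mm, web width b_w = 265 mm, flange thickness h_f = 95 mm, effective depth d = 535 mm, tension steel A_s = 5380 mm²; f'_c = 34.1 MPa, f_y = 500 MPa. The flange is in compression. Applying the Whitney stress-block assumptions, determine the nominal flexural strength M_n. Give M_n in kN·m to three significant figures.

M_n ≈ 1300 kN·m

Tension: T = A_s f_y = 5380 × 500 = 2690000 N.
Try a within the flange: a = T/(0.85 f'_c b_f) = 2690000/(0.85 × 34.1 × 900) = 103.12 mm.
a = 103.12 > h_f = 95 mm: the block extends into the web. Split into flange-overhang and web parts.
C_f = 0.85 f'_c (b_f − b_w) h_f = 0.85 × 34.1 × (900 − 265) × 95 = 1748520 N.
Remaining web compression depth: a_w = (T − C_f)/(0.85 f'_c b_w) = (2690000 − 1748520)/(0.85 × 34.1 × 265) = 122.57 mm.
M_n = C_f(d − h_f/2) + (T − C_f)(d − a_w/2) = 1748520 × (535 − 47.5) + 941480 × (535 − 61.285) = 852.40 + 445.99 = 1298.39 × 10⁶ N·mm.
M_n = 1298.39 kN·m.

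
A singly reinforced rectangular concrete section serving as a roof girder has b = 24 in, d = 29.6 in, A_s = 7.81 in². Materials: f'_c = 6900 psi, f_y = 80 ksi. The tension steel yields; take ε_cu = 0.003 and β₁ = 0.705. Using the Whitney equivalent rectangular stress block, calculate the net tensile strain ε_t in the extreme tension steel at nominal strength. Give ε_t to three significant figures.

a = A_s f_y/(0.85 f'_c b) = 4.439 in.
β₁ = 0.705, so c = a/β₁ = 4.439/0.705 = 6.296 in.
From the linear strain diagram with ε_cu = 0.003: ε_t = 0.003 (d − c)/c = 0.003 × (29.6 − 6.296)/6.296 = 0.0111.
Since ε_t ≥ 0.005, the section is tension-controlled.

ε_t ≈ 0.0111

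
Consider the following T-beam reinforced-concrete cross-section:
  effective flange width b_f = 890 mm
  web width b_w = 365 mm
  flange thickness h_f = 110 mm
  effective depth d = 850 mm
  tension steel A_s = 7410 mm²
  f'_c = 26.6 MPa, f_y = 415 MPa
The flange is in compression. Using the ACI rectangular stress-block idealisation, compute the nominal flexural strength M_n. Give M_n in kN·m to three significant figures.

M_n ≈ 2350 kN·m

Tension: T = A_s f_y = 7410 × 415 = 3075150 N.
Try a within the flange: a = T/(0.85 f'_c b_f) = 3075150/(0.85 × 26.6 × 890) = 152.82 mm.
a = 152.82 > h_f = 110 mm: the block extends into the web. Split into flange-overhang and web parts.
C_f = 0.85 f'_c (b_f − b_w) h_f = 0.85 × 26.6 × (890 − 365) × 110 = 1305728 N.
Remaining web compression depth: a_w = (T − C_f)/(0.85 f'_c b_w) = (3075150 − 1305728)/(0.85 × 26.6 × 365) = 214.41 mm.
M_n = C_f(d − h_f/2) + (T − C_f)(d − a_w/2) = 1305728 × (850 − 55) + 1769422 × (850 − 107.205) = 1038.05 + 1314.32 = 2352.37 × 10⁶ N·mm.
M_n = 2352.37 kN·m.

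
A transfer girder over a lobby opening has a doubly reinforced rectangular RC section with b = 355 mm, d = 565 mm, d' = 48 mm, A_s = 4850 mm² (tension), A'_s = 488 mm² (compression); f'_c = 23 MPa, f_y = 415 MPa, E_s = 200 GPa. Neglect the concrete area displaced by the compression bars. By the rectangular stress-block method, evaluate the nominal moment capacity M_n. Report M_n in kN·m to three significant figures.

M_n ≈ 891 kN·m

Assume both tension and compression steel yield.
Net tension couple steel: A_s − A'_s = 4362 mm².
a = (A_s − A'_s) f_y / (0.85 f'_c b) = 1810230/(0.85 × 23 × 355) = 260.83 mm.
c = a/β₁ = 260.83/0.85 = 306.86 mm; ε'_s = 0.003(c − d')/c = 0.0025 ≥ f_y/E_s = 0.0021, so compression steel does yield.
M_n = (A_s − A'_s) f_y (d − a/2) + A'_s f_y (d − d') = [1810230 × (565 − 130.415) + 202520 × (565 − 48)] × 10⁻⁶ = 786.70 + 104.70 = 891.40 kN·m.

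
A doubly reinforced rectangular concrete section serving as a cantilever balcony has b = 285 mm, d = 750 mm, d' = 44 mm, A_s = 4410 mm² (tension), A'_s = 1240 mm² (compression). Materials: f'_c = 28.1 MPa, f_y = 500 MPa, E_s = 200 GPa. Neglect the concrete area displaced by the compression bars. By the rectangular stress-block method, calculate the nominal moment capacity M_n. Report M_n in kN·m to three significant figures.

M_n ≈ 1440 kN·m

Assume both tension and compression steel yield.
Net tension couple steel: A_s − A'_s = 3170 mm².
a = (A_s − A'_s) f_y / (0.85 f'_c b) = 1585000/(0.85 × 28.1 × 285) = 232.84 mm.
c = a/β₁ = 232.84/0.849 = 274.25 mm; ε'_s = 0.003(c − d')/c = 0.0025 ≥ f_y/E_s = 0.0025, so compression steel does yield.
M_n = (A_s − A'_s) f_y (d − a/2) + A'_s f_y (d − d') = [1585000 × (750 − 116.42) + 620000 × (750 − 44)] × 10⁻⁶ = 1004.22 + 437.72 = 1441.94 kN·m.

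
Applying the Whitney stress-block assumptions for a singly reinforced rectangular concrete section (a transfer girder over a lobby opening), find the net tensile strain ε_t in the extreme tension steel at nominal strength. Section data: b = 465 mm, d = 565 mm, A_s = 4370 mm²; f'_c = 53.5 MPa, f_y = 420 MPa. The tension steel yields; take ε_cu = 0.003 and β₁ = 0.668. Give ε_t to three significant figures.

a = A_s f_y/(0.85 f'_c b) = 86.80 mm.
β₁ = 0.668, so c = a/β₁ = 86.80/0.668 = 129.94 mm.
From the linear strain diagram with ε_cu = 0.003: ε_t = 0.003 (d − c)/c = 0.003 × (565 − 129.94)/129.94 = 0.0100.
Since ε_t ≥ 0.005, the section is tension-controlled.

ε_t ≈ 0.0100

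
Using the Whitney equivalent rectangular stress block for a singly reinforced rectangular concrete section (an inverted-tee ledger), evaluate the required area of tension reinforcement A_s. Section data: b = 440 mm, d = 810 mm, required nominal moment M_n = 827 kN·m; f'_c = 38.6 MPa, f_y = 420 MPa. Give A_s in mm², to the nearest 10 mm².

With M_n = 0.85 f'_c a b (d − a/2), solve the quadratic for a:
a = d − √(d² − 2M_n/(0.85 f'_c b)) = 810 − √(810² − 2 × 827×10⁶/(0.85 × 38.6 × 440)) = 74.11 mm.
A_s = 0.85 f'_c a b / f_y = 0.85 × 38.6 × 74.11 × 440 / 420 = 2547.3 mm².

A_s ≈ 2550 mm²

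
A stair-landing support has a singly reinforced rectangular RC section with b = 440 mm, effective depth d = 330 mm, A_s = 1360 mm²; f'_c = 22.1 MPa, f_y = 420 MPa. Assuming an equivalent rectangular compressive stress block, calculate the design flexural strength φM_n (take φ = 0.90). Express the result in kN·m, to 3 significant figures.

T = A_s f_y = 1360 × 420 = 571200 N = 571.2 kN.
From C = T: a = T/(0.85 f'_c b) = 571200/(0.85 × 22.1 × 440) = 69.11 mm.
M_n = T(d − a/2) = 571.2 kN × (330 − 34.555) mm = 168.76 kN·m.
φM_n = 0.90 × 168.76 = 151.88 kN·m.

φM_n ≈ 152 kN·m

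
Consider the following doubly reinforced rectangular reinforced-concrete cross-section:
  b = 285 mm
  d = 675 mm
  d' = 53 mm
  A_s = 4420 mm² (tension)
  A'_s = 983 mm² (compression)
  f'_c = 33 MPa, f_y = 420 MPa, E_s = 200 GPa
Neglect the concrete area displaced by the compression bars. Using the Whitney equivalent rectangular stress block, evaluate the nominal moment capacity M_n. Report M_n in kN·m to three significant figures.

M_n ≈ 1100 kN·m

Assume both tension and compression steel yield.
Net tension couple steel: A_s − A'_s = 3437 mm².
a = (A_s − A'_s) f_y / (0.85 f'_c b) = 1443540/(0.85 × 33 × 285) = 180.57 mm.
c = a/β₁ = 180.57/0.814 = 221.83 mm; ε'_s = 0.003(c − d')/c = 0.0023 ≥ f_y/E_s = 0.0021, so compression steel does yield.
M_n = (A_s − A'_s) f_y (d − a/2) + A'_s f_y (d − d') = [1443540 × (675 − 90.285) + 412860 × (675 − 53)] × 10⁻⁶ = 844.06 + 256.80 = 1100.86 kN·m.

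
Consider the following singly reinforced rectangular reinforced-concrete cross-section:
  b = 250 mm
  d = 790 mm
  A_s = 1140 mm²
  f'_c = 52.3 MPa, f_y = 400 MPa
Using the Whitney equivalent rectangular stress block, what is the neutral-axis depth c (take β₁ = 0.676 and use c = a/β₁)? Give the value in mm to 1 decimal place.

c ≈ 60.7 mm

T = A_s f_y = 1140 × 400 = 456000 N = 456 kN.
Setting C = 0.85 f'_c a b equal to T: a = 456000/(0.85 × 52.3 × 250) = 41.030 mm.
With β₁ = 0.676, c = a/β₁ = 41.030/0.676 = 60.7 mm.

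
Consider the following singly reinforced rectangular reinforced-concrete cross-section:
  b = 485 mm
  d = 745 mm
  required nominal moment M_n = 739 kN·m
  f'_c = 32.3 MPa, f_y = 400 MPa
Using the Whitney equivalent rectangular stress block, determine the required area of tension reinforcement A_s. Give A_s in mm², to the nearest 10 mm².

With M_n = 0.85 f'_c a b (d − a/2), solve the quadratic for a:
a = d − √(d² − 2M_n/(0.85 f'_c b)) = 745 − √(745² − 2 × 739×10⁶/(0.85 × 32.3 × 485)) = 78.65 mm.
A_s = 0.85 f'_c a b / f_y = 0.85 × 32.3 × 78.65 × 485 / 400 = 2618.2 mm².

A_s ≈ 2620 mm²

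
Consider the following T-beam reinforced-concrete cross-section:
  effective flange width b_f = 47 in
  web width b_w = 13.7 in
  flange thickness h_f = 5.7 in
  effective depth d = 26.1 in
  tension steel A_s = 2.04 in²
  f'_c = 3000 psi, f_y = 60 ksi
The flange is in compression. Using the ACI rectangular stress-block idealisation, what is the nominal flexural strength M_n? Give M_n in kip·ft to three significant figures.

M_n ≈ 261 kip·ft

Tension: T = A_s f_y = 2.04 × 60 = 122.4 kips.
Try a within the flange: a = T/(0.85 f'_c b_f) = 122.4/(0.85 × 3 × 47) = 1.021 in.
Since a = 1.021 ≤ h_f = 5.7 in, the stress block lies entirely in the flange; analyse as a rectangular beam of width b_f.
M_n = T(d − a/2) = 122.4 × (26.1 − 0.5105) = 3132.2 kip·in.
M_n = 3132.2/12 = 261.02 kip·ft.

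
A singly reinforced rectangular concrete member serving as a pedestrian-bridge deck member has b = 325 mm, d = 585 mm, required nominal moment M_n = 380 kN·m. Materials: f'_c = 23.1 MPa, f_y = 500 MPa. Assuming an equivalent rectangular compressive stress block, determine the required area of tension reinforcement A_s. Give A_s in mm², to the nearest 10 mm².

A_s ≈ 1440 mm²

With M_n = 0.85 f'_c a b (d − a/2), solve the quadratic for a:
a = d − √(d² − 2M_n/(0.85 f'_c b)) = 585 − √(585² − 2 × 380×10⁶/(0.85 × 23.1 × 325)) = 112.64 mm.
A_s = 0.85 f'_c a b / f_y = 0.85 × 23.1 × 112.64 × 325 / 500 = 1437.6 mm².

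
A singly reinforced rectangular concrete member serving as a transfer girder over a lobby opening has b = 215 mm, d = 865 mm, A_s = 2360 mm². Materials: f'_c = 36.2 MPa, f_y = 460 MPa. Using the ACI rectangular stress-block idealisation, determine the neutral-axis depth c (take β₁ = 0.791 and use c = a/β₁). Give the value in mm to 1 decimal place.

c ≈ 207.5 mm

T = A_s f_y = 2360 × 460 = 1085600 N = 1085.6 kN.
Setting C = 0.85 f'_c a b equal to T: a = 1085600/(0.85 × 36.2 × 215) = 164.098 mm.
With β₁ = 0.791, c = a/β₁ = 164.098/0.791 = 207.5 mm.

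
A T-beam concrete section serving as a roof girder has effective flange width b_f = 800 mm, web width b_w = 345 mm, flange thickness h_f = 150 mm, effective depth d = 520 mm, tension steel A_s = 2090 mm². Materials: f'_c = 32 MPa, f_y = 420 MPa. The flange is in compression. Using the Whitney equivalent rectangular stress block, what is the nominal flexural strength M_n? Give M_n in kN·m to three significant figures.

M_n ≈ 439 kN·m

Tension: T = A_s f_y = 2090 × 420 = 877800 N.
Try a within the flange: a = T/(0.85 f'_c b_f) = 877800/(0.85 × 32 × 800) = 40.34 mm.
Since a = 40.34 ≤ h_f = 150 mm, the stress block lies entirely in the flange; analyse as a rectangular beam of width b_f.
M_n = T(d − a/2) = 877800 × (520 − 20.17) = 438.75 × 10⁶ N·mm.
M_n = 438.75 kN·m.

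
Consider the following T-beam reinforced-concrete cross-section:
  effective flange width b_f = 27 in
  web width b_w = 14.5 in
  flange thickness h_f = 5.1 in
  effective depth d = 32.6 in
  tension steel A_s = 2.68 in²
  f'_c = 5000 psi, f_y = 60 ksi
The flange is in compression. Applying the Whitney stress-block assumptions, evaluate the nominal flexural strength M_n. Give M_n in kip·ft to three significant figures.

Tension: T = A_s f_y = 2.68 × 60 = 160.8 kips.
Try a within the flange: a = T/(0.85 f'_c b_f) = 160.8/(0.85 × 5 × 27) = 1.401 in.
Since a = 1.401 ≤ h_f = 5.1 in, the stress block lies entirely in the flange; analyse as a rectangular beam of width b_f.
M_n = T(d − a/2) = 160.8 × (32.6 − 0.7005) = 5129.4 kip·in.
M_n = 5129.4/12 = 427.45 kip·ft.

M_n ≈ 427 kip·ft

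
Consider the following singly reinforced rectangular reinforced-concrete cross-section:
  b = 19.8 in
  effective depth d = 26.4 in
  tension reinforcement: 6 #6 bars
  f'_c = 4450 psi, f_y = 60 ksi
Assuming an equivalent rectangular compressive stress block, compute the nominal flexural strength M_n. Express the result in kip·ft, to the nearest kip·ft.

A_s = 6 × 0.44 = 2.64 in².
T = A_s f_y = 2.64 × 60 = 158.4 kips.
a = T/(0.85 f'_c b) = 158.4/(0.85 × 4.45 × 19.8) = 2.115 in.
M_n = T(d − a/2) = 158.4 × (26.4 − 1.0575) = 4014.3 kip·in = 4014.3/12 = 334.53 kip·ft.

M_n ≈ 335 kip·ft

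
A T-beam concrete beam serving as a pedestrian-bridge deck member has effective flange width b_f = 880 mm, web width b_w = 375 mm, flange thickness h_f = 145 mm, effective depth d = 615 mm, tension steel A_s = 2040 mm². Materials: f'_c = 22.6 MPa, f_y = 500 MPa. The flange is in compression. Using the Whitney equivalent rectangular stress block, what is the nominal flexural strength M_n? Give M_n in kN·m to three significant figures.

M_n ≈ 597 kN·m

Tension: T = A_s f_y = 2040 × 500 = 1020000 N.
Try a within the flange: a = T/(0.85 f'_c b_f) = 1020000/(0.85 × 22.6 × 880) = 60.34 mm.
Since a = 60.34 ≤ h_f = 145 mm, the stress block lies entirely in the flange; analyse as a rectangular beam of width b_f.
M_n = T(d − a/2) = 1020000 × (615 − 30.17) = 596.53 × 10⁶ N·mm.
M_n = 596.53 kN·m.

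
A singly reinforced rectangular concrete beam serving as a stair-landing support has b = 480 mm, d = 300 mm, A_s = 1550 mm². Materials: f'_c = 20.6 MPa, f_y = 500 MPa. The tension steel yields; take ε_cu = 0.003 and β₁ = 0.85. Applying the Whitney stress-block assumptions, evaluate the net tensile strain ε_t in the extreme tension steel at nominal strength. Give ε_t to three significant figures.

ε_t ≈ 0.00530

a = A_s f_y/(0.85 f'_c b) = 92.21 mm.
β₁ = 0.85, so c = a/β₁ = 92.21/0.85 = 108.48 mm.
From the linear strain diagram with ε_cu = 0.003: ε_t = 0.003 (d − c)/c = 0.003 × (300 − 108.48)/108.48 = 0.00530.
Since ε_t ≥ 0.005, the section is tension-controlled.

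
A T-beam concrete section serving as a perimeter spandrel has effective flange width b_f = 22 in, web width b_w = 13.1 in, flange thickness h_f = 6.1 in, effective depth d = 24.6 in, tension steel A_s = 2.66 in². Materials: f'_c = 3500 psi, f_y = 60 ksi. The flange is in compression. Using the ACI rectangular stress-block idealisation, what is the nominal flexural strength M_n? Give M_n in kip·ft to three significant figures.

Tension: T = A_s f_y = 2.66 × 60 = 159.6 kips.
Try a within the flange: a = T/(0.85 f'_c b_f) = 159.6/(0.85 × 3.5 × 22) = 2.439 in.
Since a = 2.439 ≤ h_f = 6.1 in, the stress block lies entirely in the flange; analyse as a rectangular beam of width b_f.
M_n = T(d − a/2) = 159.6 × (24.6 − 1.2195) = 3731.5 kip·in.
M_n = 3731.5/12 = 310.96 kip·ft.

M_n ≈ 311 kip·ft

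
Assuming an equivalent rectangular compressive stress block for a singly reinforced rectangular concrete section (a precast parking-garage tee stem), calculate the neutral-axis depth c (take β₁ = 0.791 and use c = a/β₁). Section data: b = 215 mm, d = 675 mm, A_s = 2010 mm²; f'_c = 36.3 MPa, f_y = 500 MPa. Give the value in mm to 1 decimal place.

c ≈ 191.5 mm

T = A_s f_y = 2010 × 500 = 1005000 N = 1005 kN.
Setting C = 0.85 f'_c a b equal to T: a = 1005000/(0.85 × 36.3 × 215) = 151.496 mm.
With β₁ = 0.791, c = a/β₁ = 151.496/0.791 = 191.5 mm.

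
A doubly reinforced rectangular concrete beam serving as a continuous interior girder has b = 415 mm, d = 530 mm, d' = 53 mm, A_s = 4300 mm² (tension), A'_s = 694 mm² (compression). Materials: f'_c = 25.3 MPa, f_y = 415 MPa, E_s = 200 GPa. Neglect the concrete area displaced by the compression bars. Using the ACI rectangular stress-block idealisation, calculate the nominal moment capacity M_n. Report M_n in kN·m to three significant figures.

Assume both tension and compression steel yield.
Net tension couple steel: A_s − A'_s = 3606 mm².
a = (A_s − A'_s) f_y / (0.85 f'_c b) = 1496490/(0.85 × 25.3 × 415) = 167.68 mm.
c = a/β₁ = 167.68/0.85 = 197.27 mm; ε'_s = 0.003(c − d')/c = 0.0022 ≥ f_y/E_s = 0.0021, so compression steel does yield.
M_n = (A_s − A'_s) f_y (d − a/2) + A'_s f_y (d − d') = [1496490 × (530 − 83.84) + 288010 × (530 − 53)] × 10⁻⁶ = 667.67 + 137.38 = 805.05 kN·m.

M_n ≈ 805 kN·m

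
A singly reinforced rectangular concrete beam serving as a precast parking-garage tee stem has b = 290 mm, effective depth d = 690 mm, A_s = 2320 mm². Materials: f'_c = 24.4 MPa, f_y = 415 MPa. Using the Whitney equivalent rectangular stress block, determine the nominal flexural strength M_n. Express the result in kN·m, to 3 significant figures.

M_n ≈ 587 kN·m

T = A_s f_y = 2320 × 415 = 962800 N = 962.8 kN.
From C = T: a = T/(0.85 f'_c b) = 962800/(0.85 × 24.4 × 290) = 160.08 mm.
M_n = T(d − a/2) = 962.8 kN × (690 − 80.04) mm = 587.27 kN·m.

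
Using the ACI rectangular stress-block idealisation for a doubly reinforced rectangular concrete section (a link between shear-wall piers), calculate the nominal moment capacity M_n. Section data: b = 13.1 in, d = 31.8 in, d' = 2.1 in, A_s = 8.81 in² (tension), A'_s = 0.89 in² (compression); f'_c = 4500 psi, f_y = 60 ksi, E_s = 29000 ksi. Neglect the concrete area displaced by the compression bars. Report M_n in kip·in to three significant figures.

M_n ≈ 14400 kip·in

Assume both steels yield.
a = (A_s − A'_s) f_y/(0.85 f'_c b) = (8.81 − 0.89) × 60/(0.85 × 4.5 × 13.1) = 9.484 in.
c = a/β₁ = 9.484/0.825 = 11.496 in; ε'_s = 0.003(c − d')/c = 0.0025 ≥ ε_y = 0.0021, so the compression steel yields.
M_n = (A_s − A'_s) f_y (d − a/2) + A'_s f_y (d − d') = 475.2 × (31.8 − 4.742) + 53.4 × (31.8 − 2.1) = 12858.0 + 1586.0 = 14444.0 kip·in.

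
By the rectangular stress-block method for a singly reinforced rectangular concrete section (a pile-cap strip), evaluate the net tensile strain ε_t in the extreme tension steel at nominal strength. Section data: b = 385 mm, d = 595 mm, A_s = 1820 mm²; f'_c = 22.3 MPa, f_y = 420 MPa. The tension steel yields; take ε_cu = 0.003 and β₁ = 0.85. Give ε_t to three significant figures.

ε_t ≈ 0.0115

a = A_s f_y/(0.85 f'_c b) = 104.75 mm.
β₁ = 0.85, so c = a/β₁ = 104.75/0.85 = 123.24 mm.
From the linear strain diagram with ε_cu = 0.003: ε_t = 0.003 (d − c)/c = 0.003 × (595 − 123.24)/123.24 = 0.0115.
Since ε_t ≥ 0.005, the section is tension-controlled.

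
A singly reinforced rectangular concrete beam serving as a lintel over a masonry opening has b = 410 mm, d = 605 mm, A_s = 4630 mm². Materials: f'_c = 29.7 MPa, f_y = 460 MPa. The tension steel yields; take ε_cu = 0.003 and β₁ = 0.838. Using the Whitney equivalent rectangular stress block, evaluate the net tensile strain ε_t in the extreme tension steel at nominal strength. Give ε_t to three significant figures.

a = A_s f_y/(0.85 f'_c b) = 205.77 mm.
β₁ = 0.838, so c = a/β₁ = 205.77/0.838 = 245.55 mm.
From the linear strain diagram with ε_cu = 0.003: ε_t = 0.003 (d − c)/c = 0.003 × (605 − 245.55)/245.55 = 0.00439.
ε_t is between 0.004 and 0.005 — transition zone.

ε_t ≈ 0.00439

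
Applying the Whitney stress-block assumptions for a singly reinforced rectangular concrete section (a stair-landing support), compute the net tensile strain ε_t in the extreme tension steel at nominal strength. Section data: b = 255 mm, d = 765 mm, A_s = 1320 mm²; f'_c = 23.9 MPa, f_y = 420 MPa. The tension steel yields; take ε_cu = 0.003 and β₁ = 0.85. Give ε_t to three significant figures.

ε_t ≈ 0.0152

a = A_s f_y/(0.85 f'_c b) = 107.02 mm.
β₁ = 0.85, so c = a/β₁ = 107.02/0.85 = 125.91 mm.
From the linear strain diagram with ε_cu = 0.003: ε_t = 0.003 (d − c)/c = 0.003 × (765 − 125.91)/125.91 = 0.0152.
Since ε_t ≥ 0.005, the section is tension-controlled.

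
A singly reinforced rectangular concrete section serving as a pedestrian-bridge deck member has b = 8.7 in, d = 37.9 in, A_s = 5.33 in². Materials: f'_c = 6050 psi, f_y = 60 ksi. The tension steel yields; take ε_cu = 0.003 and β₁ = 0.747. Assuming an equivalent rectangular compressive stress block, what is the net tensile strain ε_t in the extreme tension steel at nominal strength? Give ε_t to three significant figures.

a = A_s f_y/(0.85 f'_c b) = 7.148 in.
β₁ = 0.747, so c = a/β₁ = 7.148/0.747 = 9.569 in.
From the linear strain diagram with ε_cu = 0.003: ε_t = 0.003 (d − c)/c = 0.003 × (37.9 − 9.569)/9.569 = 0.00888.
Since ε_t ≥ 0.005, the section is tension-controlled.

ε_t ≈ 0.00888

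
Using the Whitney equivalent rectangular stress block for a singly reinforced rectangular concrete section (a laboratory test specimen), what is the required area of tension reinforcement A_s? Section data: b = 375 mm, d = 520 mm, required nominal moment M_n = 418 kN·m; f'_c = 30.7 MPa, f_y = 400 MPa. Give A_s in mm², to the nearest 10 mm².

A_s ≈ 2200 mm²

With M_n = 0.85 f'_c a b (d − a/2), solve the quadratic for a:
a = d − √(d² − 2M_n/(0.85 f'_c b)) = 520 − √(520² − 2 × 418×10⁶/(0.85 × 30.7 × 375)) = 89.92 mm.
A_s = 0.85 f'_c a b / f_y = 0.85 × 30.7 × 89.92 × 375 / 400 = 2199.8 mm².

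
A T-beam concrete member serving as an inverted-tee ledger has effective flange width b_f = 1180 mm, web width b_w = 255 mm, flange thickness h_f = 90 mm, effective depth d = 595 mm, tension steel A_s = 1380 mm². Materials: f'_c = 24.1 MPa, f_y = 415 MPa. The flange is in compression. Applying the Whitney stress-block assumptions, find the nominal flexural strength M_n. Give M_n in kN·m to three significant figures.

Tension: T = A_s f_y = 1380 × 415 = 572700 N.
Try a within the flange: a = T/(0.85 f'_c b_f) = 572700/(0.85 × 24.1 × 1180) = 23.69 mm.
Since a = 23.69 ≤ h_f = 90 mm, the stress block lies entirely in the flange; analyse as a rectangular beam of width b_f.
M_n = T(d − a/2) = 572700 × (595 − 11.845) = 333.97 × 10⁶ N·mm.
M_n = 333.97 kN·m.

M_n ≈ 334 kN·m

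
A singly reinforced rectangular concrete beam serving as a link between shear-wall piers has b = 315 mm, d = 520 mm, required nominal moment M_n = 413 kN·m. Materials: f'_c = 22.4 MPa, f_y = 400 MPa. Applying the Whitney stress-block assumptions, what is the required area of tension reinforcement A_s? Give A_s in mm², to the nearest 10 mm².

A_s ≈ 2340 mm²

With M_n = 0.85 f'_c a b (d − a/2), solve the quadratic for a:
a = d − √(d² − 2M_n/(0.85 f'_c b)) = 520 − √(520² − 2 × 413×10⁶/(0.85 × 22.4 × 315)) = 155.75 mm.
A_s = 0.85 f'_c a b / f_y = 0.85 × 22.4 × 155.75 × 315 / 400 = 2335.3 mm².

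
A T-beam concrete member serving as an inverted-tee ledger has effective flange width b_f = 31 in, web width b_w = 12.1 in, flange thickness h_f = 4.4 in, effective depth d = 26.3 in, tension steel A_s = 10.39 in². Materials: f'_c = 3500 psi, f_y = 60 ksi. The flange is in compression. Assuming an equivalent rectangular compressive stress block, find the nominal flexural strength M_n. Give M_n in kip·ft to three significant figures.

Tension: T = A_s f_y = 10.39 × 60 = 623.4 kips.
Try a within the flange: a = T/(0.85 f'_c b_f) = 623.4/(0.85 × 3.5 × 31) = 6.760 in.
a = 6.760 > h_f = 4.4 in: the block extends into the web. Split into flange-overhang and web parts.
C_f = 0.85 f'_c (b_f − b_w) h_f = 0.85 × 3.5 × (31 − 12.1) × 4.4 = 247.4 kips.
Remaining web compression depth: a_w = (T − C_f)/(0.85 f'_c b_w) = (623.4 − 247.4)/(0.85 × 3.5 × 12.1) = 10.445 in.
M_n = C_f(d − h_f/2) + (T − C_f)(d − a_w/2) = 247.4 × (26.3 − 2.2) + 376 × (26.3 − 5.2225) = 5962.3 + 7925.1 = 13887.4 kip·in.
M_n = 13887.4/12 = 1157.28 kip·ft.

M_n ≈ 1160 kip·ft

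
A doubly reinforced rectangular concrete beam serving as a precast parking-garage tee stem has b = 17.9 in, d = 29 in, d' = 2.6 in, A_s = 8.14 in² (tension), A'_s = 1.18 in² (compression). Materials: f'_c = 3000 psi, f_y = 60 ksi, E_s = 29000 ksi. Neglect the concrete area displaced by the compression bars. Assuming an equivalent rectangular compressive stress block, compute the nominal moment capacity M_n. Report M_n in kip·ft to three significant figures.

Assume both steels yield.
a = (A_s − A'_s) f_y/(0.85 f'_c b) = (8.14 − 1.18) × 60/(0.85 × 3 × 17.9) = 9.149 in.
c = a/β₁ = 9.149/0.85 = 10.764 in; ε'_s = 0.003(c − d')/c = 0.0023 ≥ ε_y = 0.0021, so the compression steel yields.
M_n = (A_s − A'_s) f_y (d − a/2) + A'_s f_y (d − d') = 417.6 × (29 − 4.5745) + 70.8 × (29 − 2.6) = 10200.1 + 1869.1 = 12069.2 kip·in = 12069.2/12 = 1005.77 kip·ft.

M_n ≈ 1010 kip·ft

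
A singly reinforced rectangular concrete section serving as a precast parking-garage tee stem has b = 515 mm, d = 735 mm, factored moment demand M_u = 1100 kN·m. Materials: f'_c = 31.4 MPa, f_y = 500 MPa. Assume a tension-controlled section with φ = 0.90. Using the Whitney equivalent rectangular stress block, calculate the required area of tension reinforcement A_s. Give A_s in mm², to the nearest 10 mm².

A_s ≈ 3660 mm²

M_n = M_u/φ = 1100/0.90 = 1222.22 kN·m.
With M_n = 0.85 f'_c a b (d − a/2), solve the quadratic for a:
a = d − √(d² − 2M_n/(0.85 f'_c b)) = 735 − √(735² − 2 × 1222.22×10⁶/(0.85 × 31.4 × 515)) = 133.01 mm.
A_s = 0.85 f'_c a b / f_y = 0.85 × 31.4 × 133.01 × 515 / 500 = 3656.5 mm².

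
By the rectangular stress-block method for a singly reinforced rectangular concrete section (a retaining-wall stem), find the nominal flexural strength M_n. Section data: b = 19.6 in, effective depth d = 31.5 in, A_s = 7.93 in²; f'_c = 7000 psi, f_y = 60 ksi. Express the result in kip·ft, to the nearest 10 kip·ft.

T = A_s f_y = 7.93 × 60 = 475.8 kips.
a = T/(0.85 f'_c b) = 475.8/(0.85 × 7 × 19.6) = 4.080 in.
M_n = T(d − a/2) = 475.8 × (31.5 − 2.04) = 14017.1 kip·in = 14017.1/12 = 1168.09 kip·ft.

M_n ≈ 1170 kip·ft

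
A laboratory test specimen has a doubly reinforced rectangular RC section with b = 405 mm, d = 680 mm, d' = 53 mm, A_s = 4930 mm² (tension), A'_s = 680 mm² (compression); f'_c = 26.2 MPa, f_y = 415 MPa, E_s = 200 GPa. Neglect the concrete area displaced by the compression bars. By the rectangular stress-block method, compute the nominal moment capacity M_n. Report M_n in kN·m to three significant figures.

M_n ≈ 1200 kN·m

Assume both tension and compression steel yield.
Net tension couple steel: A_s − A'_s = 4250 mm².
a = (A_s − A'_s) f_y / (0.85 f'_c b) = 1763750/(0.85 × 26.2 × 405) = 195.55 mm.
c = a/β₁ = 195.55/0.85 = 230.06 mm; ε'_s = 0.003(c − d')/c = 0.0023 ≥ f_y/E_s = 0.0021, so compression steel does yield.
M_n = (A_s − A'_s) f_y (d − a/2) + A'_s f_y (d − d') = [1763750 × (680 − 97.775) + 282200 × (680 − 53)] × 10⁻⁶ = 1026.90 + 176.94 = 1203.84 kN·m.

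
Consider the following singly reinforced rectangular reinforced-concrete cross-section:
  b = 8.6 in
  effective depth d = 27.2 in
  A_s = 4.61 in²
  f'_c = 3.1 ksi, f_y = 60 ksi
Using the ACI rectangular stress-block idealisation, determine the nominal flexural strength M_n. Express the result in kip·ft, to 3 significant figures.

M_n ≈ 486 kip·ft

T = A_s f_y = 4.61 × 60 = 276.6 kips.
a = T/(0.85 f'_c b) = 276.6/(0.85 × 3.1 × 8.6) = 12.206 in.
M_n = T(d − a/2) = 276.6 × (27.2 − 6.103) = 5835.4 kip·in = 5835.4/12 = 486.28 kip·ft.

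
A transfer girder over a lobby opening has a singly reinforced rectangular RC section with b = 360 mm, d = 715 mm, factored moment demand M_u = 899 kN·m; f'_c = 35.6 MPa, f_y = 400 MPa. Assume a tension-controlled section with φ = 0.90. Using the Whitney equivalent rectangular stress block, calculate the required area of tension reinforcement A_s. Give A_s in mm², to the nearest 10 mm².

A_s ≈ 3880 mm²

M_n = M_u/φ = 899/0.90 = 998.889 kN·m.
With M_n = 0.85 f'_c a b (d − a/2), solve the quadratic for a:
a = d − √(d² − 2M_n/(0.85 f'_c b)) = 715 − √(715² − 2 × 998.889×10⁶/(0.85 × 35.6 × 360)) = 142.43 mm.
A_s = 0.85 f'_c a b / f_y = 0.85 × 35.6 × 142.43 × 360 / 400 = 3878.9 mm².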